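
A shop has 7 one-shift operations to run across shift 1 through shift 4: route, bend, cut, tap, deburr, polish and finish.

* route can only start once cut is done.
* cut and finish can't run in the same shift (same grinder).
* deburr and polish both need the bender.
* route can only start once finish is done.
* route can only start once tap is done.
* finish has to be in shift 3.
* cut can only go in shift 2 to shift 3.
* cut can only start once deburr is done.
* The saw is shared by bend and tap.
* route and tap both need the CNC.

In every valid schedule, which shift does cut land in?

cut's window is shift 2–shift 3.
finish is fixed at shift 3, and cut can't share a shift with finish.
So cut must be shift 2.

shift 2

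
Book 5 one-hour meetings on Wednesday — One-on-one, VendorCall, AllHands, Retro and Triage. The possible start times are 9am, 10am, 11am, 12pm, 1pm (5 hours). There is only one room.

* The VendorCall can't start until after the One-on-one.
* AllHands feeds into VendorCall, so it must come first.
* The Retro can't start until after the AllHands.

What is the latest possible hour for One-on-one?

12pm

Downstream work caps One-on-one at 12pm.
One-on-one at 12pm is achievable: AllHands -> 9am; Triage -> 11am; VendorCall -> 1pm; Retro -> 10am; One-on-one -> 12pm.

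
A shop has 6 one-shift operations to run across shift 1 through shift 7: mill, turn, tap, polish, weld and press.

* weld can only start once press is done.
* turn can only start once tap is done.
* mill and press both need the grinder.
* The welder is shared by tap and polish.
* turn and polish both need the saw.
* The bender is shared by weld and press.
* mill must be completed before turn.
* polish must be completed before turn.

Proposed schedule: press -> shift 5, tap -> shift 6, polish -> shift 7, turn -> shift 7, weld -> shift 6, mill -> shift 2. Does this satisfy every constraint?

No — it violates: turn and polish both need the saw

weld can only start once press is done — holds.
turn can only start once tap is done — holds.
The bender is shared by weld and press — holds.
The welder is shared by tap and polish — holds.
mill must be completed before turn — holds.
polish must be completed before turn — violated.
turn and polish both need the saw — violated.
mill and press both need the grinder — holds.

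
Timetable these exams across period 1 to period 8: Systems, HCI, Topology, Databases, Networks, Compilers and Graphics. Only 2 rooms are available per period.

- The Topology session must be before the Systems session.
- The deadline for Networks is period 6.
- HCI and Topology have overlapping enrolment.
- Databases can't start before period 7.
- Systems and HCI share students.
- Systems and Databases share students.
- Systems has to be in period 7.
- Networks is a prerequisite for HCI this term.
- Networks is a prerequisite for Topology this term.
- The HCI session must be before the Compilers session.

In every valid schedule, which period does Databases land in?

period 8

Databases's window is period 7–period 8.
Systems is fixed at period 7, and Databases can't share a period with Systems.
So Databases must be period 8.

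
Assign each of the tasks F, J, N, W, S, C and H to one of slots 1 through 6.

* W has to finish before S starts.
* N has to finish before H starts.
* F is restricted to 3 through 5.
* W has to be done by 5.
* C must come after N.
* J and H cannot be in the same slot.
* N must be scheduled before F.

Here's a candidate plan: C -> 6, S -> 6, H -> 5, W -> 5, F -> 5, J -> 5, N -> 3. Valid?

Invalid. J and H cannot be in the same slot.

W has to finish before S starts — holds.
N has to finish before H starts — holds.
W has to be done by 5 — holds.
F is restricted to 3 through 5 — holds.
N must be scheduled before F — holds.
J and H cannot be in the same slot — violated.
C must come after N — holds.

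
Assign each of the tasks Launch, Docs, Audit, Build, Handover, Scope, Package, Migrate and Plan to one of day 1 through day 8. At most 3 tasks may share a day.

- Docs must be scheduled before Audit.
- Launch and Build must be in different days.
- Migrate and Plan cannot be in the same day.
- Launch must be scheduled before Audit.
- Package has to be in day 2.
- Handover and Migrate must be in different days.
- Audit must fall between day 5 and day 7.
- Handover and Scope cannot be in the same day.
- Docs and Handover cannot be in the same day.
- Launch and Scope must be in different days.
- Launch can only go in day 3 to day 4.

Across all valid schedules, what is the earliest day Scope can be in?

day 1

Scope at day 1 is achievable: Handover -> day 2; Plan -> day 2; Audit -> day 5; Docs -> day 1; Launch -> day 3; Migrate -> day 3; Package -> day 2; Scope -> day 1; Build -> day 1.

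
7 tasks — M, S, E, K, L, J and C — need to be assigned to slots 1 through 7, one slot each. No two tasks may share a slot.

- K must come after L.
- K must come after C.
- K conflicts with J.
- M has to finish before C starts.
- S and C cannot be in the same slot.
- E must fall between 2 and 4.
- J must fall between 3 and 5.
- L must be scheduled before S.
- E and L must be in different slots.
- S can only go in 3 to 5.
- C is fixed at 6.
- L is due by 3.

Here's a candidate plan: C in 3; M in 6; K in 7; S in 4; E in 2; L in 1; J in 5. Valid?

Invalid. M has to finish before C starts.

M has to finish before C starts — violated.
C is fixed at 6 — violated.
L must be scheduled before S — holds.
K must come after C — holds.
K must come after L — holds.
No two tasks may share a slot — holds.
E must fall between 2 and 4 — holds.
L is due by 3 — holds.
S and C cannot be in the same slot — holds.
J must fall between 3 and 5 — holds.
S can only go in 3 to 5 — holds.
E and L must be in different slots — holds.
K conflicts with J — holds.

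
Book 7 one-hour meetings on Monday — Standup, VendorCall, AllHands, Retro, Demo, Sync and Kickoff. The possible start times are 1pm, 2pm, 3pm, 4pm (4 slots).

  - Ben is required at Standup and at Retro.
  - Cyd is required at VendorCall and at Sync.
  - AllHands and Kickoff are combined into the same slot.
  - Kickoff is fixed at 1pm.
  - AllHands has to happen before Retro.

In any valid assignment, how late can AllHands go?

1pm

AllHands must be in the same slot as Kickoff, which can't be after 1pm, so AllHands is at most 1pm.
AllHands at 1pm is achievable: VendorCall in 1pm, Retro in 2pm, AllHands in 1pm, Sync in 2pm, Standup in 1pm, Demo in 1pm, Kickoff in 1pm.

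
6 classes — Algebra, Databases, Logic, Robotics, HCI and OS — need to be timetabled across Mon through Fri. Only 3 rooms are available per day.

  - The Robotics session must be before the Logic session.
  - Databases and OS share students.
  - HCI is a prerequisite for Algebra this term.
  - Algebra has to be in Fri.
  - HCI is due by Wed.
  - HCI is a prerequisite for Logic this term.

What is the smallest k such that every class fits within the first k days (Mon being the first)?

The precedence chain requires at least 2 distinct days.
With at most 3 per day and 6 classes, at least 2 days are needed.
Algebra can't be placed before Fri — that is day 5 counting from Mon — so the schedule must run through at least 5 days.
5 works (last occupied day: Fri): for example HCI -> Mon; Algebra -> Fri; Robotics -> Mon; Logic -> Tue; Databases -> Mon; OS -> Tue.

5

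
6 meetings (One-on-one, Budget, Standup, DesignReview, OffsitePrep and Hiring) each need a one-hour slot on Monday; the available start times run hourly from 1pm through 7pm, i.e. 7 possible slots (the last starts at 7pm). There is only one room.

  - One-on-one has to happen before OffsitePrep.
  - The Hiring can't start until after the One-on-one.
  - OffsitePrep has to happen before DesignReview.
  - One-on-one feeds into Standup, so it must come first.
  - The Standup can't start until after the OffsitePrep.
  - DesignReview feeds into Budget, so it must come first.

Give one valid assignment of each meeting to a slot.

OffsitePrep in 2pm; One-on-one in 1pm; Budget in 5pm; Standup in 3pm; Hiring in 6pm; DesignReview in 4pm

Checking: One-on-one(1pm) before Standup(3pm); One-on-one(1pm) before OffsitePrep(2pm); DesignReview(4pm) before Budget(5pm); OffsitePrep(2pm) before Standup(3pm); One-on-one(1pm) before Hiring(6pm); OffsitePrep(2pm) before DesignReview(4pm); max 1 per slot (cap 1).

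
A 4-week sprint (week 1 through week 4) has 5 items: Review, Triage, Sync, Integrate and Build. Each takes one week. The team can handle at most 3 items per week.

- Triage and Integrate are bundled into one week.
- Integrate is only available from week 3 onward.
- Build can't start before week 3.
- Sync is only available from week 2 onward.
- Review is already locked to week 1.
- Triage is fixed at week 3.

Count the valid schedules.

Splitting on Sync: it can be week 2 (2), week 3 (1), week 4 (2). Listing each branch's schedules as (Review, Triage, Integrate, Build) by week number:
Sync=week 2: (1,3,3,3) (1,3,3,4) — 2.
Sync=week 3: (1,3,3,4) — 1.
Sync=week 4: (1,3,3,3) (1,3,3,4) — 2.
Summing: 2 + 1 + 2 = 5.

5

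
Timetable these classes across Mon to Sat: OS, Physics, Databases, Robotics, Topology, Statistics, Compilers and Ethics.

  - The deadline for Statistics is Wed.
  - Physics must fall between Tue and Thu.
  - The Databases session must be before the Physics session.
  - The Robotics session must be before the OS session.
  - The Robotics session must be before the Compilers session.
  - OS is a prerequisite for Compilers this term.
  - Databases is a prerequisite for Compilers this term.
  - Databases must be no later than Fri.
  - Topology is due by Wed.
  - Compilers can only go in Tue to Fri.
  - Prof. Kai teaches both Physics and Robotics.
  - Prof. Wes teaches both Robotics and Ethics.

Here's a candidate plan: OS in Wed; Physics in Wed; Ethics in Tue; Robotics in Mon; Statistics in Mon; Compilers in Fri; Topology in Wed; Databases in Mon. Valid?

Valid

The Robotics session must be before the Compilers session — holds.
The Robotics session must be before the OS session — holds.
Databases is a prerequisite for Compilers this term — holds.
Physics must fall between Tue and Thu — holds.
OS is a prerequisite for Compilers this term — holds.
Databases must be no later than Fri — holds.
Topology is due by Wed — holds.
Prof. Kai teaches both Physics and Robotics — holds.
The Databases session must be before the Physics session — holds.
Compilers can only go in Tue to Fri — holds.
Prof. Wes teaches both Robotics and Ethics — holds.
The deadline for Statistics is Wed — holds.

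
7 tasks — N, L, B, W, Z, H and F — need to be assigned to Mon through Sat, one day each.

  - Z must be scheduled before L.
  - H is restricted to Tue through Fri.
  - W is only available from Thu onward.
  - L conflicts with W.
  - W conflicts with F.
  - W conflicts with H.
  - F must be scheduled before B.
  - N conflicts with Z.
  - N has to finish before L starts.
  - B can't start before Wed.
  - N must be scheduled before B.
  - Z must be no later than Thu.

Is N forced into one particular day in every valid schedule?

N can be Mon (e.g. F in Mon, Z in Tue, N in Mon, H in Tue, B in Wed, L in Wed, W in Thu) or Tue (e.g. N in Tue, Z in Mon, F in Mon, H in Tue, B in Wed, L in Wed, W in Thu).

No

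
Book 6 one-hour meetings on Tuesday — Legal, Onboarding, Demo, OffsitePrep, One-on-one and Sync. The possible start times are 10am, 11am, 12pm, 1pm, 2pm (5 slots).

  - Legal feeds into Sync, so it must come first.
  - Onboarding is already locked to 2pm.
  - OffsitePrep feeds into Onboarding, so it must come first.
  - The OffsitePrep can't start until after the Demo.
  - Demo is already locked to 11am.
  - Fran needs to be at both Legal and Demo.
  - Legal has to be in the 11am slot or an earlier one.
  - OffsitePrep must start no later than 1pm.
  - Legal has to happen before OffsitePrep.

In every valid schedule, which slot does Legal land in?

Legal's window is 10am–11am.
Demo is fixed at 11am, and Legal can't share a slot with Demo.
So Legal must be 10am.

10am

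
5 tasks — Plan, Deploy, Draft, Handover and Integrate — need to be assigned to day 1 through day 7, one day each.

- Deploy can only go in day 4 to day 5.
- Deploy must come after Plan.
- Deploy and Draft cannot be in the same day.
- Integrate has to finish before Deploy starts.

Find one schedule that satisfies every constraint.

Handover -> day 1; Plan -> day 1; Integrate -> day 1; Deploy -> day 4; Draft -> day 1

Checking: Integrate(day 1) before Deploy(day 4); Plan(day 1) before Deploy(day 4); Deploy(day 4) != Draft(day 1); Deploy=day 4 in [day 4,day 5].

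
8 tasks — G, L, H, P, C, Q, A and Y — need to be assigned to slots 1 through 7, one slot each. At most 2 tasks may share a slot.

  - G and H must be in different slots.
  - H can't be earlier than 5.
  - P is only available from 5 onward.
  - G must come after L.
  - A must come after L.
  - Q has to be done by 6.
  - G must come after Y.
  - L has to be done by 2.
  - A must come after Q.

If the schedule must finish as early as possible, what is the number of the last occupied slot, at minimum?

slot 5

The precedence chain requires at least 2 distinct slots.
With at most 2 per slot and 8 tasks, at least 4 slots are needed.
H can't be placed before 5, so the schedule must run through at least slot 5.
5 works (last occupied slot: 5): for example A=3; Q=2; L=1; C=3; P=5; G=2; H=5; Y=1.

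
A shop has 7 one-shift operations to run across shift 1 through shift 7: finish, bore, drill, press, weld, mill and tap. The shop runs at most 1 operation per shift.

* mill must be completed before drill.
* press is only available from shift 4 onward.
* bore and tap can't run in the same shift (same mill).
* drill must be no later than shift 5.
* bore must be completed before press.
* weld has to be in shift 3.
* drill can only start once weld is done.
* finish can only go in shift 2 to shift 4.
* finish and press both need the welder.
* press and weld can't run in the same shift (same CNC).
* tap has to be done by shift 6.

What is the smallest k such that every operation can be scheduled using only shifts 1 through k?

The precedence chain requires at least 2 distinct shifts.
With at most 1 per shift and 7 operations, at least 7 shifts are needed.
press can't be placed before shift 4, so the schedule must run through at least shift 4.
7 works (last occupied shift: shift 7): for example tap=shift 5; weld=shift 3; mill=shift 1; bore=shift 6; finish=shift 2; drill=shift 4; press=shift 7.

7 shifts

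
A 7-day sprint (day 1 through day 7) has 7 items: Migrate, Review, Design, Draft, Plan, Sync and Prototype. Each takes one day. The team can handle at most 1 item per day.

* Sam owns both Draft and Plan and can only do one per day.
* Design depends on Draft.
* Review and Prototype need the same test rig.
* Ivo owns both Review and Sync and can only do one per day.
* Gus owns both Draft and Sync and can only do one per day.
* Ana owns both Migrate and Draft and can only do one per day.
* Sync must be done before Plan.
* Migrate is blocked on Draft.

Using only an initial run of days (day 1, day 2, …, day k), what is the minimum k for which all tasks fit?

7

The precedence chain requires at least 2 distinct days.
With at most 1 per day and 7 tasks, at least 7 days are needed.
7 works (last occupied day: day 7): for example Prototype in day 7; Design in day 3; Draft in day 1; Migrate in day 2; Review in day 6; Plan in day 5; Sync in day 4.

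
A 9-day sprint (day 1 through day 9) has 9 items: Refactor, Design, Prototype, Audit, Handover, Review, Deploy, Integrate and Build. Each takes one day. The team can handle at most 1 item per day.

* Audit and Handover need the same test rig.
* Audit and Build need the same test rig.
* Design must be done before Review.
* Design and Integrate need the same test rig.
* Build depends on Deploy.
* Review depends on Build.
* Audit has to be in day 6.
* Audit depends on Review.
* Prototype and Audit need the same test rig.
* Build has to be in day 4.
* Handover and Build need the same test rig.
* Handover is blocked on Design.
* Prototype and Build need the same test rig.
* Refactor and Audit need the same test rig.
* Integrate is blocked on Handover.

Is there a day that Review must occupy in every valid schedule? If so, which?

day 5

Build is fixed at day 4 and must come before Review, so Review is at least day 5.
Audit is fixed at day 6 and must come after Review, so Review is at most day 5.
So Review must be day 5.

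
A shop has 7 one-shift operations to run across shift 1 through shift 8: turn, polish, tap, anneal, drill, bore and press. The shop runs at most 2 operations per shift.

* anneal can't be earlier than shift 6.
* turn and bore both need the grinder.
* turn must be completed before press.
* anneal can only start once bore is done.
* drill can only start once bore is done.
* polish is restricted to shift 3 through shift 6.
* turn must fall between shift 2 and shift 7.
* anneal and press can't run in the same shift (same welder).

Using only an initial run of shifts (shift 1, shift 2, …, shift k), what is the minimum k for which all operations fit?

6

The precedence chain requires at least 2 distinct shifts.
With at most 2 per shift and 7 operations, at least 4 shifts are needed.
anneal can't be placed before shift 6, so the schedule must run through at least shift 6.
6 works (last occupied shift: shift 6): for example drill=shift 2; press=shift 3; polish=shift 3; tap=shift 1; turn=shift 2; bore=shift 1; anneal=shift 6.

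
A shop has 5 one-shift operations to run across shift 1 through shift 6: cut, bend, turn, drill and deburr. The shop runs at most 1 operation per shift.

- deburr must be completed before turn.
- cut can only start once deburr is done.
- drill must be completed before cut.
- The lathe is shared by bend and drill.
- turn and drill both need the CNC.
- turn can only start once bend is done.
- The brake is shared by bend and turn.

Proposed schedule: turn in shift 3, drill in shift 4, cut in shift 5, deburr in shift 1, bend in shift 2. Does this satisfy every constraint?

Yes, all constraints hold

turn and drill both need the CNC — holds.
turn can only start once bend is done — holds.
The shop runs at most 1 operation per shift — holds.
drill must be completed before cut — holds.
The lathe is shared by bend and drill — holds.
cut can only start once deburr is done — holds.
deburr must be completed before turn — holds.
The brake is shared by bend and turn — holds.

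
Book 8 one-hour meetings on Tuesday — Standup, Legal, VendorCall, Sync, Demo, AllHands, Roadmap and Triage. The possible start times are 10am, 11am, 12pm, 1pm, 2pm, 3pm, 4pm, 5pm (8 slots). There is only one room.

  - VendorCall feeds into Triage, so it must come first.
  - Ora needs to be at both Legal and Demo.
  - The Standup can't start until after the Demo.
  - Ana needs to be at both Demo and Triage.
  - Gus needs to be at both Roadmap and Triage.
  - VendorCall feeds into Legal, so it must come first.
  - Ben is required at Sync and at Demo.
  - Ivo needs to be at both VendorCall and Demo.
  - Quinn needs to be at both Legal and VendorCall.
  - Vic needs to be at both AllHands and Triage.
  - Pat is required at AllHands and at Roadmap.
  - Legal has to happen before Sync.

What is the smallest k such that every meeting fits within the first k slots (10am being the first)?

8

The precedence chain requires at least 3 distinct slots.
With at most 1 per slot and 8 meetings, at least 8 slots are needed.
8 works (last occupied slot: 5pm): for example Standup=1pm; Sync=2pm; Triage=3pm; Legal=11am; Demo=12pm; VendorCall=10am; Roadmap=5pm; AllHands=4pm.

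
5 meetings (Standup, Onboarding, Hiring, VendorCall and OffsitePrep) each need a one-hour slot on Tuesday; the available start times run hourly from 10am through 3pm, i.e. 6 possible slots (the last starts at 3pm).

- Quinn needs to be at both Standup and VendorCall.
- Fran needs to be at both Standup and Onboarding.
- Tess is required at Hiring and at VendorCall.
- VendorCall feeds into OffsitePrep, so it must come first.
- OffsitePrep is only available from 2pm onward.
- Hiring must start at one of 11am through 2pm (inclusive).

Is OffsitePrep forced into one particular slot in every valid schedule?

No

OffsitePrep can be 2pm (e.g. VendorCall -> 10am, Onboarding -> 10am, Hiring -> 11am, Standup -> 11am, OffsitePrep -> 2pm) or 3pm (e.g. Onboarding=10am, Standup=11am, OffsitePrep=3pm, VendorCall=10am, Hiring=11am).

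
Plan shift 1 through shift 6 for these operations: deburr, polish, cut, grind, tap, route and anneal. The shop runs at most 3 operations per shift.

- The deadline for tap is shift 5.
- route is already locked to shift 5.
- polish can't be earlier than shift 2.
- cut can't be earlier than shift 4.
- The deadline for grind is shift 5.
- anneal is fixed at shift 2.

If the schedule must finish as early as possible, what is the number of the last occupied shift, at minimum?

shift 5

With at most 3 per shift and 7 operations, at least 3 shifts are needed.
route can't be placed before shift 5, so the schedule must run through at least shift 5.
5 works (last occupied shift: shift 5): for example grind -> shift 1; cut -> shift 4; tap -> shift 1; polish -> shift 2; anneal -> shift 2; deburr -> shift 1; route -> shift 5.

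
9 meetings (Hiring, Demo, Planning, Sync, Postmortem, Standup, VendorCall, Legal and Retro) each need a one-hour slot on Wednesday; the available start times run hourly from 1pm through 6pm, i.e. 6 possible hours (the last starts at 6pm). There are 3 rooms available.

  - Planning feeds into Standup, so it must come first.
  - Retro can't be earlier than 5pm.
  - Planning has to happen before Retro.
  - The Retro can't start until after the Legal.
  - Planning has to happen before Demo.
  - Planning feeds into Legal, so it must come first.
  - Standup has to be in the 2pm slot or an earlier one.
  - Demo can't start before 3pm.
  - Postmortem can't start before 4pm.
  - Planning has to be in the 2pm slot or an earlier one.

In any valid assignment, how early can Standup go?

Precedence pushes Standup to at least 2pm; Standup's own window allows nothing later than 2pm.
Standup at 2pm is achievable: Legal -> 2pm, Planning -> 1pm, Sync -> 1pm, Postmortem -> 4pm, Standup -> 2pm, Retro -> 5pm, Demo -> 3pm, VendorCall -> 2pm, Hiring -> 1pm.

2pm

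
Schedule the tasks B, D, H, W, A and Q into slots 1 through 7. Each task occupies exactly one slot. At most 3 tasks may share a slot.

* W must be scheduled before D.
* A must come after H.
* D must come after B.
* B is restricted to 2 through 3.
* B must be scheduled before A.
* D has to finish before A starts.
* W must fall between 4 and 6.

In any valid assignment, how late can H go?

Downstream work caps H at 6.
H at 6 is achievable: W -> 4, D -> 5, Q -> 1, B -> 2, A -> 7, H -> 6.

6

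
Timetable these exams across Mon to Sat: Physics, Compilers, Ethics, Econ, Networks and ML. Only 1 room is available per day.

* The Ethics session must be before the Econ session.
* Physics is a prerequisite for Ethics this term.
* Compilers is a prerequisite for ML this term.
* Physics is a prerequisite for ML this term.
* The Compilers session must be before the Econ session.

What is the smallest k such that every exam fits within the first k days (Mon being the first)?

6

The precedence chain requires at least 3 distinct days.
With at most 1 per day and 6 exams, at least 6 days are needed.
6 works (last occupied day: Sat): for example Ethics=Wed, ML=Fri, Compilers=Tue, Networks=Sat, Econ=Thu, Physics=Mon.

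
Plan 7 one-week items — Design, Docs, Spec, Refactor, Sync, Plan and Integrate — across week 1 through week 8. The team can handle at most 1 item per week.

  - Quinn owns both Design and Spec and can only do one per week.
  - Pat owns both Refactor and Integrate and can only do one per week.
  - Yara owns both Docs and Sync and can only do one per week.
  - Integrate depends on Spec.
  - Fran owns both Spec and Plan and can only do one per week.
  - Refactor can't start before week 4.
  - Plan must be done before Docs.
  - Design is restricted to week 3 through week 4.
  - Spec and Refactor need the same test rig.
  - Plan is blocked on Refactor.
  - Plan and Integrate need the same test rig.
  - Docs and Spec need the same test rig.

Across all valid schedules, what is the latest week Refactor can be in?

Refactor is available from week 4; downstream work caps Refactor at week 6.
Refactor at week 6 is achievable: Design in week 3, Refactor in week 6, Docs in week 8, Plan in week 7, Integrate in week 2, Sync in week 4, Spec in week 1.

week 6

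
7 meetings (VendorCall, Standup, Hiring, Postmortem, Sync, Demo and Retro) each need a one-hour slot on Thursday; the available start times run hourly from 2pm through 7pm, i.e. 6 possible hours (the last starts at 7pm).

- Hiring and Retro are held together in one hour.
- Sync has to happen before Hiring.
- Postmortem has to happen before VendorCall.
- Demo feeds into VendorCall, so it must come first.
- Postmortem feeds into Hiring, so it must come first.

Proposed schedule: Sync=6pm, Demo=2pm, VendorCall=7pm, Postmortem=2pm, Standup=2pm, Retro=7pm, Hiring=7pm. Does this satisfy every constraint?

Sync has to happen before Hiring — holds.
Postmortem feeds into Hiring, so it must come first — holds.
Hiring and Retro are held together in one hour — holds.
Postmortem has to happen before VendorCall — holds.
Demo feeds into VendorCall, so it must come first — holds.

Yes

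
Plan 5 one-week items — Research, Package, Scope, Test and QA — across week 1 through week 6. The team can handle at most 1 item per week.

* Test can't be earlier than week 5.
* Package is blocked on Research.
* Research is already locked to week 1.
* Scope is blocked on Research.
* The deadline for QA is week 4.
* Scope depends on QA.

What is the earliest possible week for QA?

week 2

QA's own window allows nothing later than week 4.
QA at week 2 is achievable: Scope=week 3; Test=week 5; Research=week 1; QA=week 2; Package=week 4.
Nothing earlier works — the capacity limit rule out every week before week 2.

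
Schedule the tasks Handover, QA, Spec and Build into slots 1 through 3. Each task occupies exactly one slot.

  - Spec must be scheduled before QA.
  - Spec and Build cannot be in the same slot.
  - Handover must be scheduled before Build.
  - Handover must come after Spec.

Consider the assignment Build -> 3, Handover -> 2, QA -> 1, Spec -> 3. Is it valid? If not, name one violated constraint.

Invalid. Spec must be scheduled before QA.

Spec and Build cannot be in the same slot — violated.
Handover must be scheduled before Build — holds.
Handover must come after Spec — violated.
Spec must be scheduled before QA — violated.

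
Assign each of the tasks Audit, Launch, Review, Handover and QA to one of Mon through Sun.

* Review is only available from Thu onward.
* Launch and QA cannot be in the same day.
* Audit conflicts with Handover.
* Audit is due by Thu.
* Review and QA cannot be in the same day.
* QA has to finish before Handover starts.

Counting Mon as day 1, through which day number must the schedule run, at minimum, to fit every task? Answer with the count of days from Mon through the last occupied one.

The precedence chain requires at least 2 distinct days.
Review can't be placed before Thu — that is day 4 counting from Mon — so the schedule must run through at least 4 days.
4 works (last occupied day: Thu): for example Audit -> Mon, Launch -> Tue, Review -> Thu, QA -> Mon, Handover -> Tue.

4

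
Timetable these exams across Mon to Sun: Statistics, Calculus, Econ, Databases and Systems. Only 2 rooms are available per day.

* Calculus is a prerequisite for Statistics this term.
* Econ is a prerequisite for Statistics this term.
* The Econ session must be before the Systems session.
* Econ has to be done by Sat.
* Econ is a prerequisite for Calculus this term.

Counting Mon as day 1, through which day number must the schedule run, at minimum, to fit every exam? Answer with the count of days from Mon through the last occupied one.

The precedence chain requires at least 3 distinct days.
With at most 2 per day and 5 exams, at least 3 days are needed.
3 works (last occupied day: Wed): for example Systems in Tue; Calculus in Tue; Statistics in Wed; Databases in Mon; Econ in Mon.

3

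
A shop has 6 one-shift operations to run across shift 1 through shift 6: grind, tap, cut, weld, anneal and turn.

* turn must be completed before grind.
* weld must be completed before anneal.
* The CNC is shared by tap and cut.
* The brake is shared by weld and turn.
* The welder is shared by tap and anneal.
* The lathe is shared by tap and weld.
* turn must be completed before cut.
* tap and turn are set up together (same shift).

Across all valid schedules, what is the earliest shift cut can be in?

Precedence pushes cut to at least shift 2.
cut at shift 2 is achievable: anneal=shift 3; tap=shift 1; weld=shift 2; grind=shift 2; turn=shift 1; cut=shift 2.

shift 2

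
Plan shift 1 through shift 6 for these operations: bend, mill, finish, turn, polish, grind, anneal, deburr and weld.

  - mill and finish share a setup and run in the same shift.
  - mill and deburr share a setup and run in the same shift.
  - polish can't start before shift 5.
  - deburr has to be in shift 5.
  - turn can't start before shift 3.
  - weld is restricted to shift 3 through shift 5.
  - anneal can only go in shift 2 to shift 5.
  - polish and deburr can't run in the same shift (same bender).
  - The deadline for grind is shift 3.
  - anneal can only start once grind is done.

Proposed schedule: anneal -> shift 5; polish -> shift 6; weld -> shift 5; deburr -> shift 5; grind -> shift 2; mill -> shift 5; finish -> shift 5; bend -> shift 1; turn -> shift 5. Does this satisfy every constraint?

mill and finish share a setup and run in the same shift — holds.
mill and deburr share a setup and run in the same shift — holds.
polish and deburr can't run in the same shift (same bender) — holds.
deburr has to be in shift 5 — holds.
The deadline for grind is shift 3 — holds.
turn can't start before shift 3 — holds.
anneal can only start once grind is done — holds.
weld is restricted to shift 3 through shift 5 — holds.
polish can't start before shift 5 — holds.
anneal can only go in shift 2 to shift 5 — holds.

Yes, all constraints hold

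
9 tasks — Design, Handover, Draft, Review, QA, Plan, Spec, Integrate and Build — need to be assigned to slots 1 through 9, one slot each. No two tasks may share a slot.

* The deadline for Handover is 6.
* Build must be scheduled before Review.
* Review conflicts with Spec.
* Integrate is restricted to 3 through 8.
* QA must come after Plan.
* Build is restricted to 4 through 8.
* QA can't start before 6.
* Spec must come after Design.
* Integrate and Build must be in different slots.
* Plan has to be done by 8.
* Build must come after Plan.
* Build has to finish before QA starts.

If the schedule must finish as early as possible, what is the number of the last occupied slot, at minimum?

9

The precedence chain requires at least 3 distinct slots.
With at most 1 per slot and 9 tasks, at least 9 slots are needed.
QA can't be placed before 6, so the schedule must run through at least slot 6.
9 works (last occupied slot: 9): for example Draft in 9, Handover in 1, Review in 7, Build in 4, QA in 6, Integrate in 3, Spec in 8, Plan in 2, Design in 5.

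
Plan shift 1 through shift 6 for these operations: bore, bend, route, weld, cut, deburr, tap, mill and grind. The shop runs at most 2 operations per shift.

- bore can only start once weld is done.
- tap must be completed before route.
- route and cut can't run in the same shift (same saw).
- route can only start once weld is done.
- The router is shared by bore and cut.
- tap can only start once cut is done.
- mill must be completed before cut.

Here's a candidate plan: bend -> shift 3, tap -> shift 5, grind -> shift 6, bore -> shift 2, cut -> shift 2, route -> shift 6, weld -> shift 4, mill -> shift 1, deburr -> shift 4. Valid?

bore can only start once weld is done — violated.
The shop runs at most 2 operations per shift — holds.
route and cut can't run in the same shift (same saw) — holds.
tap can only start once cut is done — holds.
route can only start once weld is done — holds.
mill must be completed before cut — holds.
tap must be completed before route — holds.
The router is shared by bore and cut — violated.

No. bore can only start once weld is done is not satisfied.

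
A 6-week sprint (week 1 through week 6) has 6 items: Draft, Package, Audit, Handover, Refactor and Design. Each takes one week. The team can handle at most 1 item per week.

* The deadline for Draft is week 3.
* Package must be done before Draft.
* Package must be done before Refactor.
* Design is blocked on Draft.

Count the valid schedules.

54

Splitting on Draft: it can be week 2 (24), week 3 (30). Listing each branch's schedules as (Package, Audit, Handover, Refactor, Design) by week number:
Draft=week 2: (1,3,4,5,6) (1,3,4,6,5) (1,3,5,4,6) (1,3,5,6,4) (1,3,6,4,5) (1,3,6,5,4) (1,4,3,5,6) (1,4,3,6,5) (1,4,5,3,6) (1,4,5,6,3) (1,4,6,3,5) (1,4,6,5,3) (1,5,3,4,6) (1,5,3,6,4) (1,5,4,3,6) (1,5,4,6,3) (1,5,6,3,4) (1,5,6,4,3) (1,6,3,4,5) (1,6,3,5,4) (1,6,4,3,5) (1,6,4,5,3) (1,6,5,3,4) (1,6,5,4,3) — 24.
Draft=week 3: (1,2,4,5,6) (1,2,4,6,5) (1,2,5,4,6) (1,2,5,6,4) (1,2,6,4,5) (1,2,6,5,4) (1,4,2,5,6) (1,4,2,6,5) (1,4,5,2,6) (1,4,6,2,5) (1,5,2,4,6) (1,5,2,6,4) (1,5,4,2,6) (1,5,6,2,4) (1,6,2,4,5) (1,6,2,5,4) (1,6,4,2,5) (1,6,5,2,4) (2,1,4,5,6) (2,1,4,6,5) (2,1,5,4,6) (2,1,5,6,4) (2,1,6,4,5) (2,1,6,5,4) (2,4,1,5,6) (2,4,1,6,5) (2,5,1,4,6) (2,5,1,6,4) (2,6,1,4,5) (2,6,1,5,4) — 30.
Summing: 24 + 30 = 54.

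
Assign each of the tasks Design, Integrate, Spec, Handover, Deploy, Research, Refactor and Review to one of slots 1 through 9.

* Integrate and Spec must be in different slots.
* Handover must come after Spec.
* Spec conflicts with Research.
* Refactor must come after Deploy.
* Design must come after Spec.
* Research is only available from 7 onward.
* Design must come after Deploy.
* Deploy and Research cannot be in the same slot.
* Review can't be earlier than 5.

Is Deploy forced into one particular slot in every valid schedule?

No

Deploy can be 1 (e.g. Refactor=2; Handover=2; Deploy=1; Review=5; Integrate=2; Design=2; Spec=1; Research=7) or 2 (e.g. Review in 5; Refactor in 3; Spec in 1; Design in 3; Handover in 2; Research in 7; Deploy in 2; Integrate in 2).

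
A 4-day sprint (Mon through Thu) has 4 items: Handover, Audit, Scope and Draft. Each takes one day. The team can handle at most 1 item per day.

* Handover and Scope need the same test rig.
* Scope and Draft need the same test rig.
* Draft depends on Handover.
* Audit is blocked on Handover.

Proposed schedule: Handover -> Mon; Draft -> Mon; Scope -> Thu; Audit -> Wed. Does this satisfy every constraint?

Audit is blocked on Handover — holds.
Draft depends on Handover — violated.
The team can handle at most 1 item per day — violated.
Handover and Scope need the same test rig — holds.
Scope and Draft need the same test rig — holds.

No — it violates: The team can handle at most 1 item per day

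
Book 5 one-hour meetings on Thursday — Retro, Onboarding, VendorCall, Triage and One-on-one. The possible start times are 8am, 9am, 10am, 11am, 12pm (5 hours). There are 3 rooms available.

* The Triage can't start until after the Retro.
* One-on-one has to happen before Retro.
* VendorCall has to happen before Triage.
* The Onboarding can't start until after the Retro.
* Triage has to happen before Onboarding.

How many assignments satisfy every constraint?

13

Splitting on Retro: it can be 9am (7), 10am (6). Listing each branch's schedules as (Onboarding, VendorCall, Triage, One-on-one):
Retro=9am: (11am,8am,10am,8am) (11am,9am,10am,8am) (12pm,8am,10am,8am) (12pm,8am,11am,8am) (12pm,9am,10am,8am) (12pm,9am,11am,8am) (12pm,10am,11am,8am) — 7.
Retro=10am: (12pm,8am,11am,8am) (12pm,8am,11am,9am) (12pm,9am,11am,8am) (12pm,9am,11am,9am) (12pm,10am,11am,8am) (12pm,10am,11am,9am) — 6.
Summing: 7 + 6 = 13.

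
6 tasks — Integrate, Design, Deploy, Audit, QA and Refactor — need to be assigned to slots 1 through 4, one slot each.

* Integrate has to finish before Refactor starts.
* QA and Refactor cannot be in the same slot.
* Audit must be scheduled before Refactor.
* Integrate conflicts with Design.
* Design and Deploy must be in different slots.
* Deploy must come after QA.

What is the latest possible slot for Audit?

3

Downstream work caps Audit at 3.
Audit at 3 is achievable: QA -> 1; Audit -> 3; Integrate -> 1; Deploy -> 2; Design -> 3; Refactor -> 4.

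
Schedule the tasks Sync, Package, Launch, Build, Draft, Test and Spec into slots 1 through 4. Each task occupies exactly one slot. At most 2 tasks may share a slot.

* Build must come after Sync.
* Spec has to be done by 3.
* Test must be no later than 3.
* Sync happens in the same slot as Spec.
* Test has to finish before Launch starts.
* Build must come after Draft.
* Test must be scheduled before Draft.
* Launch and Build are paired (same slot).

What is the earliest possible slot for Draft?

2

Precedence pushes Draft to at least 2; downstream work caps Draft at 3.
Draft at 2 is achievable: Launch in 4, Build in 4, Sync in 3, Package in 1, Test in 1, Draft in 2, Spec in 3.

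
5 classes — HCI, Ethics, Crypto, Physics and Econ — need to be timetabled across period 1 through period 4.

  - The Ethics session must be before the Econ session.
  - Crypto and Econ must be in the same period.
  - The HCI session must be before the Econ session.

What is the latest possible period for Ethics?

period 3

Downstream work caps Ethics at period 3.
Ethics at period 3 is achievable: HCI in period 1, Physics in period 1, Crypto in period 4, Ethics in period 3, Econ in period 4.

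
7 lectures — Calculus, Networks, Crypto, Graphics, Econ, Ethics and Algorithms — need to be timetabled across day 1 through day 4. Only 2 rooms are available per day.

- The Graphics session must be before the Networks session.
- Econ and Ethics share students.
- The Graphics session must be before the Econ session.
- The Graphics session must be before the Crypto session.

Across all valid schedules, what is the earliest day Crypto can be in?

day 2

Precedence pushes Crypto to at least day 2.
Crypto at day 2 is achievable: Crypto -> day 2, Calculus -> day 1, Econ -> day 3, Graphics -> day 1, Networks -> day 2, Algorithms -> day 3, Ethics -> day 4.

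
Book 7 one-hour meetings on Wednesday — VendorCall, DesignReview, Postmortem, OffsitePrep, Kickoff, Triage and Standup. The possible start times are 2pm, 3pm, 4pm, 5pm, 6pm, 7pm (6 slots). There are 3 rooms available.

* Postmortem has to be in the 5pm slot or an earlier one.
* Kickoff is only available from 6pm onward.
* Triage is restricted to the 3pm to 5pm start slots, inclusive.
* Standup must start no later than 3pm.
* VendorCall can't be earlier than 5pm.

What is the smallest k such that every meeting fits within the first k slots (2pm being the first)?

With at most 3 per slot and 7 meetings, at least 3 slots are needed.
Kickoff can't be placed before 6pm — that is slot 5 counting from 2pm — so the schedule must run through at least 5 slots.
5 works (last occupied slot: 6pm): for example Triage in 3pm; Standup in 2pm; OffsitePrep in 3pm; VendorCall in 5pm; Postmortem in 2pm; Kickoff in 6pm; DesignReview in 2pm.

5 slots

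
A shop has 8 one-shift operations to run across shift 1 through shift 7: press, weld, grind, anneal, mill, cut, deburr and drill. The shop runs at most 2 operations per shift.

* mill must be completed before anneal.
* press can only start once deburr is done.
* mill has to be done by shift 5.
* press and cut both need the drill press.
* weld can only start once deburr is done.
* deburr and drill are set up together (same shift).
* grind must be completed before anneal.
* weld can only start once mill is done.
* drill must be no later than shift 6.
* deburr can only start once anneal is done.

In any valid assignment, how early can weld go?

shift 4

Precedence pushes weld to at least shift 4.
weld at shift 4 is achievable: cut=shift 2, weld=shift 4, mill=shift 1, press=shift 4, deburr=shift 3, anneal=shift 2, drill=shift 3, grind=shift 1.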